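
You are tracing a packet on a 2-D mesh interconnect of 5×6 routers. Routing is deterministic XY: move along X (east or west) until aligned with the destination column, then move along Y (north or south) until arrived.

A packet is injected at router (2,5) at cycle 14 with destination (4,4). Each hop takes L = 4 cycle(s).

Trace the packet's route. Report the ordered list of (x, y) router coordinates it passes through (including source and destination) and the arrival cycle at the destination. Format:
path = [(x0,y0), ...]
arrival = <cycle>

path = [(2,5), (3,5), (4,5), (4,4)]
arrival = 26

[0] x=2 y=5 t=14
[1] x=3 y=5 t=18 →E
[2] x=4 y=5 t=22 →E
[3] x=4 y=4 t=26 →S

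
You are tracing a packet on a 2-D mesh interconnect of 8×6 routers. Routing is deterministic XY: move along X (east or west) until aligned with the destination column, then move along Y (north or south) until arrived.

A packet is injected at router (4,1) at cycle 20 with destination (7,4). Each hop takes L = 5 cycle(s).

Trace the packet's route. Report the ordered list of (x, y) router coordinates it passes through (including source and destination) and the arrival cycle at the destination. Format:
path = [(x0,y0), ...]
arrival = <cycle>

path = [(4,1), (5,1), (6,1), (7,1), (7,2), (7,3), (7,4)]
arrival = 50

t=20: at (4,1)
t=25: at (5,1) after E
t=30: at (6,1) after E
t=35: at (7,1) after E
t=40: at (7,2) after N
t=45: at (7,3) after N
t=50: at (7,4) after N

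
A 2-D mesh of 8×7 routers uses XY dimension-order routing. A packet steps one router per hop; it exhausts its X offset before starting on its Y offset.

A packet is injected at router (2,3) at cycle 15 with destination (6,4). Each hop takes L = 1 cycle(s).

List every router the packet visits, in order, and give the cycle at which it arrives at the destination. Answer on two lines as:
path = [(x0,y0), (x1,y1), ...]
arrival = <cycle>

  0. router=(2,3) cycle=15 (inject)
  1. router=(3,3) cycle=16 dir=E
  2. router=(4,3) cycle=17 dir=E
  3. router=(5,3) cycle=18 dir=E
  4. router=(6,3) cycle=19 dir=E
  5. router=(6,4) cycle=20 dir=N

path = [(2,3), (3,3), (4,3), (5,3), (6,3), (6,4)]
arrival = 20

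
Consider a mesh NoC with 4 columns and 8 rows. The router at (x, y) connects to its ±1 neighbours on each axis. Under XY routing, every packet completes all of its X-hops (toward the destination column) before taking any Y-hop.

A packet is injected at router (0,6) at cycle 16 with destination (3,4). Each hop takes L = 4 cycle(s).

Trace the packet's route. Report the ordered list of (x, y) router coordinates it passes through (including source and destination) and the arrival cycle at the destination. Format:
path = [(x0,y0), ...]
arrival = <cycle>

src (0,6)  cyc=16
E→(1,6)  cyc=20
E→(2,6)  cyc=24
E→(3,6)  cyc=28
S→(3,5)  cyc=32
S→(3,4)  cyc=36

path = [(0,6), (1,6), (2,6), (3,6), (3,5), (3,4)]
arrival = 36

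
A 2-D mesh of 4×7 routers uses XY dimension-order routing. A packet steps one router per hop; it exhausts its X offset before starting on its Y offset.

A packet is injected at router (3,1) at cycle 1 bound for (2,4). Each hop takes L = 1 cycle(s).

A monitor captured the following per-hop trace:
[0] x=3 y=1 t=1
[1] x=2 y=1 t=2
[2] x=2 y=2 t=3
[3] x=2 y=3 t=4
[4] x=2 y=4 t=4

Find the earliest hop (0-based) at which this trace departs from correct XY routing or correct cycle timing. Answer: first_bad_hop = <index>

first_bad_hop = 4

check 1→ d=(-1,0) cyc+1: ok
check 2→ d=(0,1) cyc+1: ok
check 3→ d=(0,1) cyc+1: ok
check 4→ d=(0,1) cyc+0: BAD: Δcyc=0≠L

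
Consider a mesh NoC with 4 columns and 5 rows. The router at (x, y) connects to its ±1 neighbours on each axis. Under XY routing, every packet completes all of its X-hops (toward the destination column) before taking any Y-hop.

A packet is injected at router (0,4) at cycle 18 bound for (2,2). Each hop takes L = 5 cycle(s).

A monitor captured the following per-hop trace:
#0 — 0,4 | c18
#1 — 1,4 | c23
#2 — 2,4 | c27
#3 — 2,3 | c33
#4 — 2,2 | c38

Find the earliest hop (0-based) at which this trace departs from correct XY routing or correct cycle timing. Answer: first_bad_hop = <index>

hop 1: step (+1,+0), +5 cyc — ok
hop 2: step (+1,+0), +4 cyc — BAD: Δcyc=4≠L

first_bad_hop = 2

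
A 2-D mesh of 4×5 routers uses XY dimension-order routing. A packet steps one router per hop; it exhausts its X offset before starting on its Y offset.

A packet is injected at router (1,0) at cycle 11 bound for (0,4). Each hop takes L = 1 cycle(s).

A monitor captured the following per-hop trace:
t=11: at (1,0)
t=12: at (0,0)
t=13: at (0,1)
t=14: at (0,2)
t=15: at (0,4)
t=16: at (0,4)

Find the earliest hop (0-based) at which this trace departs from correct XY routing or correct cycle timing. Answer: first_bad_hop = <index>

first_bad_hop = 4

[1] (-1,+0) / 1c ⇒ ok
[2] (+0,+1) / 1c ⇒ ok
[3] (+0,+1) / 1c ⇒ ok
[4] (+0,+2) / 1c ⇒ BAD: non-unit step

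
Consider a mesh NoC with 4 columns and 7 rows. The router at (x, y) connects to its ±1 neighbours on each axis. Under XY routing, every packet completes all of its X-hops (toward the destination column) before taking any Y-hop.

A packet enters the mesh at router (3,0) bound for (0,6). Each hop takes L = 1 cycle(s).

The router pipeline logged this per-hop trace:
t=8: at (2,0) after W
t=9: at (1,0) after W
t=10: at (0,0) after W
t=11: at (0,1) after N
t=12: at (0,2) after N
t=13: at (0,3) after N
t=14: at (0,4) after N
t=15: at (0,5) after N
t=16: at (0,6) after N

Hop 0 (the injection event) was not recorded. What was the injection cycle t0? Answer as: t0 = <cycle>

The first recorded entry is hop 1 at cycle 8.
t0 = cyc[1] − L = 8 − 1 = 7.

t0 = 7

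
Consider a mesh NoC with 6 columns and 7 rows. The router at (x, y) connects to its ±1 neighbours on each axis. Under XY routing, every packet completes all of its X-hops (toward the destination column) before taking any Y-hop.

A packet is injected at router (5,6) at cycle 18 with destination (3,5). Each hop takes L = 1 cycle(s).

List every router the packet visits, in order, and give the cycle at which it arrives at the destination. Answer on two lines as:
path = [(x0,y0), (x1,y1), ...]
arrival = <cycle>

path = [(5,6), (4,6), (3,6), (3,5)]
arrival = 21

hop 0: (5,6) @ cyc 18
hop 1: (4,6) @ cyc 19  [W]
hop 2: (3,6) @ cyc 20  [W]
hop 3: (3,5) @ cyc 21  [S]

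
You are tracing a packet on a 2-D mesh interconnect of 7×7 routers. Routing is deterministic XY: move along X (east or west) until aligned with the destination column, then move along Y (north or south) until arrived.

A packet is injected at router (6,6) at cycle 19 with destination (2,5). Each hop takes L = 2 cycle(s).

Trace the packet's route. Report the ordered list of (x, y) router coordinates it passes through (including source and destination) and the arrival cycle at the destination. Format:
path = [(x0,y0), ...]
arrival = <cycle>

[0] x=6 y=6 t=19
[1] x=5 y=6 t=21 →W
[2] x=4 y=6 t=23 →W
[3] x=3 y=6 t=25 →W
[4] x=2 y=6 t=27 →W
[5] x=2 y=5 t=29 →S

path = [(6,6), (5,6), (4,6), (3,6), (2,6), (2,5)]
arrival = 29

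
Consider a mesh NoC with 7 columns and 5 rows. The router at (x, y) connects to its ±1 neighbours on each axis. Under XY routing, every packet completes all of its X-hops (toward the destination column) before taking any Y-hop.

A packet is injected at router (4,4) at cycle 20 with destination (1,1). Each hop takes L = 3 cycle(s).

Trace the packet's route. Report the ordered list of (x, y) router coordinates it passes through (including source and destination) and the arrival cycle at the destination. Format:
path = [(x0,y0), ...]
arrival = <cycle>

hop 0: (4,4) @ cyc 20
hop 1: (3,4) @ cyc 23  [W]
hop 2: (2,4) @ cyc 26  [W]
hop 3: (1,4) @ cyc 29  [W]
hop 4: (1,3) @ cyc 32  [S]
hop 5: (1,2) @ cyc 35  [S]
hop 6: (1,1) @ cyc 38  [S]

path = [(4,4), (3,4), (2,4), (1,4), (1,3), (1,2), (1,1)]
arrival = 38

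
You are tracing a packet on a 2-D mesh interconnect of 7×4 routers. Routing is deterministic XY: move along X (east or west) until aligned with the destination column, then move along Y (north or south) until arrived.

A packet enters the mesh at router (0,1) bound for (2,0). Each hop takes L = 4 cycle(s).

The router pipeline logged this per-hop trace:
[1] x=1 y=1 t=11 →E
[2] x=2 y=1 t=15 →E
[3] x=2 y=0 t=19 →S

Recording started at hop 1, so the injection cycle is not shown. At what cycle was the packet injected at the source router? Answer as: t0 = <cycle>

t0 = 7

The first recorded entry is hop 1 at cycle 11.
Subtract one hop: t0 = 11 − 4 = 7.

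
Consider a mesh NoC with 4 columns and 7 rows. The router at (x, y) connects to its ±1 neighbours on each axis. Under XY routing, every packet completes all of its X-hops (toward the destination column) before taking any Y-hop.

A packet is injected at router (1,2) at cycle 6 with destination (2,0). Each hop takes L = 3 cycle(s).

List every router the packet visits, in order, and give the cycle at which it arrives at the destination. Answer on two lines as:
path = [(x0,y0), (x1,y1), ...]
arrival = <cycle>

path = [(1,2), (2,2), (2,1), (2,0)]
arrival = 15

src (1,2)  cyc=6
E→(2,2)  cyc=9
S→(2,1)  cyc=12
S→(2,0)  cyc=15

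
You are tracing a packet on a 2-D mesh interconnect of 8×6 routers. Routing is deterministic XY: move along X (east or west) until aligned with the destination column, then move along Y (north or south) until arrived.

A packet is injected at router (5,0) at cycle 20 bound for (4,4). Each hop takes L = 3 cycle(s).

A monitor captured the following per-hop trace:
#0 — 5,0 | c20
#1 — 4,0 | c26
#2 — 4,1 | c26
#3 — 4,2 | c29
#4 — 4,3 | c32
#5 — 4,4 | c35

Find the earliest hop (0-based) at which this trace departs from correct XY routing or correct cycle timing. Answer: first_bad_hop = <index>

first_bad_hop = 1

[1] (-1,+0) / 6c ⇒ BAD: Δcyc=6≠L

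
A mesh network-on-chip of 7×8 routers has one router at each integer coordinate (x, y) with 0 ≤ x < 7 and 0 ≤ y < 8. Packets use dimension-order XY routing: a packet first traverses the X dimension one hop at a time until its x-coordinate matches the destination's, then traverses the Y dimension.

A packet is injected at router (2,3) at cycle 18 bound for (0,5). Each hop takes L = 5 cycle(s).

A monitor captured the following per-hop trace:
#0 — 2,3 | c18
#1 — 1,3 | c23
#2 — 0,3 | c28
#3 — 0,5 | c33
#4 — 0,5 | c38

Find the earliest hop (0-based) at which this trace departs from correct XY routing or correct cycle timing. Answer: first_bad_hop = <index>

first_bad_hop = 3

[1] (-1,+0) / 5c ⇒ ok
[2] (-1,+0) / 5c ⇒ ok
[3] (+0,+2) / 5c ⇒ BAD: non-unit step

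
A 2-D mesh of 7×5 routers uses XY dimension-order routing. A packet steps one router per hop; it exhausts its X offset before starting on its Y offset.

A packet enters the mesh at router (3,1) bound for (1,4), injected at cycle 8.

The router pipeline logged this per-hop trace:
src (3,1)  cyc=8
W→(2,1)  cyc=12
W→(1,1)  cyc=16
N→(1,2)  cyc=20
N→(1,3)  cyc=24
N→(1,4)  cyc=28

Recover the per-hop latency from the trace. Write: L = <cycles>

cyc[1] − cyc[0] = 12 − 8 = 4.
Each hop adds L, hence L = 4.

L = 4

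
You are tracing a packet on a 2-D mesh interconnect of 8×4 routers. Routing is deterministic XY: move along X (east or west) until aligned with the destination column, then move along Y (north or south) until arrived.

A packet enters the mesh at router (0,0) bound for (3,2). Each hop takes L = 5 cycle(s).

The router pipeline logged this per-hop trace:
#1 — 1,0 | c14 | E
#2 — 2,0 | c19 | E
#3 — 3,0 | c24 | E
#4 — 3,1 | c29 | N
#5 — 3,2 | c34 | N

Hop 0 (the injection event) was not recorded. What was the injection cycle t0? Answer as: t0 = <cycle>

At hop 1 the cycle is 14; in general cyc_k = t0 + kL.
Subtract one hop: t0 = 14 − 5 = 9.

t0 = 9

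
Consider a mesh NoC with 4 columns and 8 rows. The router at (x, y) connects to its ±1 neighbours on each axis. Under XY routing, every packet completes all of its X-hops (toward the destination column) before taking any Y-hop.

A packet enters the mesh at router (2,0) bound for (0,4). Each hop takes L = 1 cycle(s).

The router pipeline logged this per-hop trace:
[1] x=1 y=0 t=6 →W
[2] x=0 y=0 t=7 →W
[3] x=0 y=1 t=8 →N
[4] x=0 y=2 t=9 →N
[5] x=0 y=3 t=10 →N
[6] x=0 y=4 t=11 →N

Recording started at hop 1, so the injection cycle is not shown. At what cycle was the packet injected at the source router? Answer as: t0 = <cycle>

cyc[1] = 6 and cyc[k] = t0 + k·L for every k.
So t0 = 6 − 1·1 = 5.

t0 = 5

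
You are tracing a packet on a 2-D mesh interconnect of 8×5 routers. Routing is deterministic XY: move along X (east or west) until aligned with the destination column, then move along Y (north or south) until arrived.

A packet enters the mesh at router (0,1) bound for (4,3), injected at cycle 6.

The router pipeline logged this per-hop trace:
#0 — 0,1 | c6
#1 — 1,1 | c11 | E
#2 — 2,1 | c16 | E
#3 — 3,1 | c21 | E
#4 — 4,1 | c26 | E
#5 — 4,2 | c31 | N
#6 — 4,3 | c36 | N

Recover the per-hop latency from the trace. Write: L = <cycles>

L = 5

Between hops 0 and 1 the cycle counter advances 11 − 6 = 5.
One hop costs L cycles, so L = 5.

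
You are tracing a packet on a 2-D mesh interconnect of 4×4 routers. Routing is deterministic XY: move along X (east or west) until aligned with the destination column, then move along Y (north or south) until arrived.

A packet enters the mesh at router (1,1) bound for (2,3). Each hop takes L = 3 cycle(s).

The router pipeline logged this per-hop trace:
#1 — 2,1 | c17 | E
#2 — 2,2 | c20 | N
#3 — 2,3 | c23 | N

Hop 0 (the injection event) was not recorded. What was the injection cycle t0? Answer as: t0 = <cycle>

t0 = 14

Hop 1 reached at cycle 17; hop k is at t0 + k·L.
Therefore t0 = 17 − L = 14.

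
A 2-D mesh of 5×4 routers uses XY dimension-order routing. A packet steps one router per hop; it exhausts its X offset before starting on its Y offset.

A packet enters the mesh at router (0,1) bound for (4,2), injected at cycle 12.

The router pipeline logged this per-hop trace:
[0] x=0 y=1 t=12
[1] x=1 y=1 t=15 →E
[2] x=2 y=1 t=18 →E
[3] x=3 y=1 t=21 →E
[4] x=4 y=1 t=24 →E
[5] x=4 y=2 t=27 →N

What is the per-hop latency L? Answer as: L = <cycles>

From hop 0 (12) to hop 1 (15): +3 cycles.
That increment is L by definition: L = 3.

L = 3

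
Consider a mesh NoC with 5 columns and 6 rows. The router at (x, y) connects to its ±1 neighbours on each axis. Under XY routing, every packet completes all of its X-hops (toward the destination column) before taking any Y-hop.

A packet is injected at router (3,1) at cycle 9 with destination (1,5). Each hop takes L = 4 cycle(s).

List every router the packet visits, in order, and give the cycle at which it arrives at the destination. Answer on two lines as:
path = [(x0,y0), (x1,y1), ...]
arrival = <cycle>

path = [(3,1), (2,1), (1,1), (1,2), (1,3), (1,4), (1,5)]
arrival = 33

[0] x=3 y=1 t=9
[1] x=2 y=1 t=13 →W
[2] x=1 y=1 t=17 →W
[3] x=1 y=2 t=21 →N
[4] x=1 y=3 t=25 →N
[5] x=1 y=4 t=29 →N
[6] x=1 y=5 t=33 →N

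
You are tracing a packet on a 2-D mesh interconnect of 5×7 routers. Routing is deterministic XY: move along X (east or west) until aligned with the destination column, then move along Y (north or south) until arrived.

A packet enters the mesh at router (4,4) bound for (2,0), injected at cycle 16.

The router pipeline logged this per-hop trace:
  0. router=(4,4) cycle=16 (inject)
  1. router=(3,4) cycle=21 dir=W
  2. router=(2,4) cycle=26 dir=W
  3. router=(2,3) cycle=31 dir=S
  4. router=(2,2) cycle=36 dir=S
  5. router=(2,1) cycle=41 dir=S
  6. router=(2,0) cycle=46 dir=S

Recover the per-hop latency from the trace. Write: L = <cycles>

Δcyc across hop 0→1: 21 − 16 = 5.
Per-hop latency L = Δcyc = 5.

L = 5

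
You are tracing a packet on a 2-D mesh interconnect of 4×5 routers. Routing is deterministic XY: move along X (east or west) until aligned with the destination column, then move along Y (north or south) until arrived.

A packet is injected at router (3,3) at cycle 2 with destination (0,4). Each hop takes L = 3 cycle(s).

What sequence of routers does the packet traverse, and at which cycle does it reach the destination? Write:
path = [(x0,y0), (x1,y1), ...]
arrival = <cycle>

path = [(3,3), (2,3), (1,3), (0,3), (0,4)]
arrival = 14

#0 — 3,3 | c2
#1 — 2,3 | c5 | W
#2 — 1,3 | c8 | W
#3 — 0,3 | c11 | W
#4 — 0,4 | c14 | N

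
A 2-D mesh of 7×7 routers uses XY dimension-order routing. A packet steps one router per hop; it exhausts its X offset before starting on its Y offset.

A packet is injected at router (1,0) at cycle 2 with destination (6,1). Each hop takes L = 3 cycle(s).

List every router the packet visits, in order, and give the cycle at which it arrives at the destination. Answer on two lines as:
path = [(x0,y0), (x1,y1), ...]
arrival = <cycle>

#0 — 1,0 | c2
#1 — 2,0 | c5 | E
#2 — 3,0 | c8 | E
#3 — 4,0 | c11 | E
#4 — 5,0 | c14 | E
#5 — 6,0 | c17 | E
#6 — 6,1 | c20 | N

path = [(1,0), (2,0), (3,0), (4,0), (5,0), (6,0), (6,1)]
arrival = 20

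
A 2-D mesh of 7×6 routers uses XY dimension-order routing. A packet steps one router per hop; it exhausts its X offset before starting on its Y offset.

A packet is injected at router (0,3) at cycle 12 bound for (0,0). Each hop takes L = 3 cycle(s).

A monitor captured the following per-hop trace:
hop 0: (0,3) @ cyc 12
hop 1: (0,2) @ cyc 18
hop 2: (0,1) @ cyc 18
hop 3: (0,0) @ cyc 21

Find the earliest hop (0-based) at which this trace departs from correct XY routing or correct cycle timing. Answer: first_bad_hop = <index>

first_bad_hop = 1

[1] (+0,-1) / 6c ⇒ BAD: Δcyc=6≠L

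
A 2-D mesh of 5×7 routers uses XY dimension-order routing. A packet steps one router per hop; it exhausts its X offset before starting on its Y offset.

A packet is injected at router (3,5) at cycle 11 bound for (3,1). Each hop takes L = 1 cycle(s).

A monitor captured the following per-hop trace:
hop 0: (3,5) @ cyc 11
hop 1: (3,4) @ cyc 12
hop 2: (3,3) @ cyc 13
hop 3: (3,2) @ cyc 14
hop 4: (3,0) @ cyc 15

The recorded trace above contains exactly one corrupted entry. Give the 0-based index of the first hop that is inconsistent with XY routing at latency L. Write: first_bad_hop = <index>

check 1→ d=(0,-1) cyc+1: ok
check 2→ d=(0,-1) cyc+1: ok
check 3→ d=(0,-1) cyc+1: ok
check 4→ d=(0,-2) cyc+1: BAD: non-unit step

first_bad_hop = 4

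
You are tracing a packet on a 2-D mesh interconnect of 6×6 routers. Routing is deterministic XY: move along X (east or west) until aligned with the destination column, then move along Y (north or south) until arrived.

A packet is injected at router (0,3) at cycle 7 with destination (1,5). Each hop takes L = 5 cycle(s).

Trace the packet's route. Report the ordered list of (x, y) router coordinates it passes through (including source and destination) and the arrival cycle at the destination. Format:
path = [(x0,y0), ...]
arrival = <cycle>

path = [(0,3), (1,3), (1,4), (1,5)]
arrival = 22

#0 — 0,3 | c7
#1 — 1,3 | c12 | E
#2 — 1,4 | c17 | N
#3 — 1,5 | c22 | N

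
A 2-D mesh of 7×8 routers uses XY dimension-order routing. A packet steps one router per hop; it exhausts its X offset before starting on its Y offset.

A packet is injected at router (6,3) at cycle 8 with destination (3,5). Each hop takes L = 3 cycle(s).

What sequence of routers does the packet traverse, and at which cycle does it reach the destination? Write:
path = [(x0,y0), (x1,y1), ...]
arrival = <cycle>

path = [(6,3), (5,3), (4,3), (3,3), (3,4), (3,5)]
arrival = 23

#0 — 6,3 | c8
#1 — 5,3 | c11 | W
#2 — 4,3 | c14 | W
#3 — 3,3 | c17 | W
#4 — 3,4 | c20 | N
#5 — 3,5 | c23 | N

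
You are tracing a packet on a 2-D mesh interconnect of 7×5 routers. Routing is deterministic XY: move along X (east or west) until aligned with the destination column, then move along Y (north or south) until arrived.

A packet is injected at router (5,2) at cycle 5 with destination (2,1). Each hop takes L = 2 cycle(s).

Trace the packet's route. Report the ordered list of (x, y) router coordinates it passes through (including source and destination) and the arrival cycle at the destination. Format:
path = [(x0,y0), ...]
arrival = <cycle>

hop 0: (5,2) @ cyc 5
hop 1: (4,2) @ cyc 7  [W]
hop 2: (3,2) @ cyc 9  [W]
hop 3: (2,2) @ cyc 11  [W]
hop 4: (2,1) @ cyc 13  [S]

path = [(5,2), (4,2), (3,2), (2,2), (2,1)]
arrival = 13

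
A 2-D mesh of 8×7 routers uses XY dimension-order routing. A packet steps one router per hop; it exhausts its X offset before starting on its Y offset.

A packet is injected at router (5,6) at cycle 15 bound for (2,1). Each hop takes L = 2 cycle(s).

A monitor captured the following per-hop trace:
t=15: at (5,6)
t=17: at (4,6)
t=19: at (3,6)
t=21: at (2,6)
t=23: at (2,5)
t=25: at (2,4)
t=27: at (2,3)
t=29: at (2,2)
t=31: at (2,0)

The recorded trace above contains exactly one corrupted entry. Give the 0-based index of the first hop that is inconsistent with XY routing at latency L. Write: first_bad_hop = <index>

check 1→ d=(-1,0) cyc+2: ok
check 2→ d=(-1,0) cyc+2: ok
check 3→ d=(-1,0) cyc+2: ok
check 4→ d=(0,-1) cyc+2: ok
check 5→ d=(0,-1) cyc+2: ok
check 6→ d=(0,-1) cyc+2: ok
check 7→ d=(0,-1) cyc+2: ok
check 8→ d=(0,-2) cyc+2: BAD: non-unit step

first_bad_hop = 8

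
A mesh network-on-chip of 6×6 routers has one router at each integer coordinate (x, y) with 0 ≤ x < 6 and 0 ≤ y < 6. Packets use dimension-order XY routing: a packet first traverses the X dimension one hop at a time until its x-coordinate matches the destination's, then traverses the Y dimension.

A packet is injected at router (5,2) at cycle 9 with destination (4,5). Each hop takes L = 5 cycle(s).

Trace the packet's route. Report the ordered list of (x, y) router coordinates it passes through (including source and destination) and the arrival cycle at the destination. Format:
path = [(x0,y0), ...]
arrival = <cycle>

path = [(5,2), (4,2), (4,3), (4,4), (4,5)]
arrival = 29

  0. router=(5,2) cycle=9 (inject)
  1. router=(4,2) cycle=14 dir=W
  2. router=(4,3) cycle=19 dir=N
  3. router=(4,4) cycle=24 dir=N
  4. router=(4,5) cycle=29 dir=N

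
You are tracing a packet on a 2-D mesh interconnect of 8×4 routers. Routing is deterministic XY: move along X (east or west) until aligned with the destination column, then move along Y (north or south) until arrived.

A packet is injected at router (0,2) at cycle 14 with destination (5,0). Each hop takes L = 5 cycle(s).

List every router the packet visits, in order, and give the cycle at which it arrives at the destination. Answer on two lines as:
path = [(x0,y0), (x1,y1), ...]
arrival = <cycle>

[0] x=0 y=2 t=14
[1] x=1 y=2 t=19 →E
[2] x=2 y=2 t=24 →E
[3] x=3 y=2 t=29 →E
[4] x=4 y=2 t=34 →E
[5] x=5 y=2 t=39 →E
[6] x=5 y=1 t=44 →S
[7] x=5 y=0 t=49 →S

path = [(0,2), (1,2), (2,2), (3,2), (4,2), (5,2), (5,1), (5,0)]
arrival = 49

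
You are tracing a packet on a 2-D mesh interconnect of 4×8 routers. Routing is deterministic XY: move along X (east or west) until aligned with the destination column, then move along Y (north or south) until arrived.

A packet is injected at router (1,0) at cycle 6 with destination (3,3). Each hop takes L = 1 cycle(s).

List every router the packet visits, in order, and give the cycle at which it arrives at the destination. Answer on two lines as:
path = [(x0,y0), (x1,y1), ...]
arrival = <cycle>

path = [(1,0), (2,0), (3,0), (3,1), (3,2), (3,3)]
arrival = 11

t=6: at (1,0)
t=7: at (2,0) after E
t=8: at (3,0) after E
t=9: at (3,1) after N
t=10: at (3,2) after N
t=11: at (3,3) after N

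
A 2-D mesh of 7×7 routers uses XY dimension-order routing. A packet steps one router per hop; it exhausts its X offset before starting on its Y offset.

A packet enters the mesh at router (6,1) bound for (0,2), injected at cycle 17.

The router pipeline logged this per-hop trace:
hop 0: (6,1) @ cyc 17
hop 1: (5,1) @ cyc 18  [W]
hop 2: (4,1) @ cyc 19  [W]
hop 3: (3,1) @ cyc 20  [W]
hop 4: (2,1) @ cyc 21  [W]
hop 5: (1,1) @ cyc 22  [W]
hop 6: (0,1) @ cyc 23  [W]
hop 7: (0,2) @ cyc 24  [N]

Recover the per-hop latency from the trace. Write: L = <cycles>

Δcyc across hop 0→1: 18 − 17 = 1.
Each hop adds L, hence L = 1.

L = 1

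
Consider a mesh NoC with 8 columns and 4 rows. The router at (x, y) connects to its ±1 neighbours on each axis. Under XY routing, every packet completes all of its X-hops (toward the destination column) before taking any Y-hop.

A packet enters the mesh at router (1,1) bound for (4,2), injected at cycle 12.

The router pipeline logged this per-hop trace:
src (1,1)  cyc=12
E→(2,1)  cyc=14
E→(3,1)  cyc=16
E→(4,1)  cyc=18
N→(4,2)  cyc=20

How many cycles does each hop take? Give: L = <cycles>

L = 2

Δcyc across hop 0→1: 14 − 12 = 2.
One hop costs L cycles, so L = 2.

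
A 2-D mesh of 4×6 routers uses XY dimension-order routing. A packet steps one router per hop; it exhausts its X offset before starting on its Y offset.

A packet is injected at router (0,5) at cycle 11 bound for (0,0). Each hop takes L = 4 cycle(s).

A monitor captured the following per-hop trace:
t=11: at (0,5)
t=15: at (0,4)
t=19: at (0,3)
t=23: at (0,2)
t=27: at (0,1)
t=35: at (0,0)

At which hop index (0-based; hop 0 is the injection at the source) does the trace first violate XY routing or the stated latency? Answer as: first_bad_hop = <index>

first_bad_hop = 5

  1: Δx=+0 Δy=-1 Δt=4 [ok]
  2: Δx=+0 Δy=-1 Δt=4 [ok]
  3: Δx=+0 Δy=-1 Δt=4 [ok]
  4: Δx=+0 Δy=-1 Δt=4 [ok]
  5: Δx=+0 Δy=-1 Δt=8 [BAD: Δcyc=8≠L]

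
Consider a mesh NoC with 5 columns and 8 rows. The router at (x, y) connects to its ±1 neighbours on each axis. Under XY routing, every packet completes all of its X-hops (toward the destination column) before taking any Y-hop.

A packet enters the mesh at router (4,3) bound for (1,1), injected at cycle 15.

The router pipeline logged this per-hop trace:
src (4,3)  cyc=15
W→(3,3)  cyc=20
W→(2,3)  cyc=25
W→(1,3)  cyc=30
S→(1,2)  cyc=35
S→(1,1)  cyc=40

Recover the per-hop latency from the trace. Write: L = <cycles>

L = 5

Δcyc across hop 0→1: 20 − 15 = 5.
One hop costs L cycles, so L = 5.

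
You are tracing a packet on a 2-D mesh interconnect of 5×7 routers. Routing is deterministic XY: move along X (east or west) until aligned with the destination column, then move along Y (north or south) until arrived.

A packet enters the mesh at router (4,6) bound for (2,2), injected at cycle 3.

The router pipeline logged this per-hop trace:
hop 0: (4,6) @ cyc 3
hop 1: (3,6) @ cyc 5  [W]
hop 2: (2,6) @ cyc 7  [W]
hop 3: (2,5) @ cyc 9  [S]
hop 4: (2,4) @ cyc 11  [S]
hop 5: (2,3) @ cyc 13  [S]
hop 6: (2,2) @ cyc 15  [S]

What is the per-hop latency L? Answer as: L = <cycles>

cyc[1] − cyc[0] = 5 − 3 = 2.
Per-hop latency L = Δcyc = 2.

L = 2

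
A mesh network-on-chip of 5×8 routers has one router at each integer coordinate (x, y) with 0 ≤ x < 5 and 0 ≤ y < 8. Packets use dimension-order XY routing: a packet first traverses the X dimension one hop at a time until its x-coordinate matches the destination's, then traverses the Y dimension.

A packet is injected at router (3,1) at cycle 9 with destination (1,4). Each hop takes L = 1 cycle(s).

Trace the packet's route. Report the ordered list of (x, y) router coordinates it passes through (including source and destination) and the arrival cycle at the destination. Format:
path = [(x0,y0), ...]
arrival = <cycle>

path = [(3,1), (2,1), (1,1), (1,2), (1,3), (1,4)]
arrival = 14

[0] x=3 y=1 t=9
[1] x=2 y=1 t=10 →W
[2] x=1 y=1 t=11 →W
[3] x=1 y=2 t=12 →N
[4] x=1 y=3 t=13 →N
[5] x=1 y=4 t=14 →N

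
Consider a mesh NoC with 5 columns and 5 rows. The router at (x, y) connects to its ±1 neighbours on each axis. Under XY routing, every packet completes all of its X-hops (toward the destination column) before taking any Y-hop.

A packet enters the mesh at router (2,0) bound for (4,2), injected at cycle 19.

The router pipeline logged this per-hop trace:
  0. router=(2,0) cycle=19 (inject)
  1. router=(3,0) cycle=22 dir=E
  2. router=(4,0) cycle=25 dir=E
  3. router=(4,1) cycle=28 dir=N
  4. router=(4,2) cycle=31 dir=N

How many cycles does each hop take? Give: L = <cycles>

L = 3

Δcyc across hop 0→1: 22 − 19 = 3.
That increment is L by definition: L = 3.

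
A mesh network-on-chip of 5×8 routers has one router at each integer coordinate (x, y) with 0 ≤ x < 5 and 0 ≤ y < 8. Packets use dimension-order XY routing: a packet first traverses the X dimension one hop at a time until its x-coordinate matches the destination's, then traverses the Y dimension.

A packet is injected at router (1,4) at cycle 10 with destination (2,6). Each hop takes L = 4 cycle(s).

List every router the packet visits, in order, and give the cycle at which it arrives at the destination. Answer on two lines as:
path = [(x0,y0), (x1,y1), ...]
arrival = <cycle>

path = [(1,4), (2,4), (2,5), (2,6)]
arrival = 22

hop 0: (1,4) @ cyc 10
hop 1: (2,4) @ cyc 14  [E]
hop 2: (2,5) @ cyc 18  [N]
hop 3: (2,6) @ cyc 22  [N]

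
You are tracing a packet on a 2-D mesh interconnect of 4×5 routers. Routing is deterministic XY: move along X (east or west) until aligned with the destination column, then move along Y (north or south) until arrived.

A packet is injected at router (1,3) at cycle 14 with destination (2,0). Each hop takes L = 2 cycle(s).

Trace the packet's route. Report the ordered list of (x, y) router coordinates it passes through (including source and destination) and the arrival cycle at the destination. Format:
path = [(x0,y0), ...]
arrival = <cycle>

[0] x=1 y=3 t=14
[1] x=2 y=3 t=16 →E
[2] x=2 y=2 t=18 →S
[3] x=2 y=1 t=20 →S
[4] x=2 y=0 t=22 →S

path = [(1,3), (2,3), (2,2), (2,1), (2,0)]
arrival = 22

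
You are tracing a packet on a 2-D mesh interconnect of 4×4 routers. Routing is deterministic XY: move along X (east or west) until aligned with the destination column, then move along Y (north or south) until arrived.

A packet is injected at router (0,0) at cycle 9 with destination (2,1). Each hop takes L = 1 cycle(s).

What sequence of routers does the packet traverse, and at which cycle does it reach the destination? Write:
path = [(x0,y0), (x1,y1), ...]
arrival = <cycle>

path = [(0,0), (1,0), (2,0), (2,1)]
arrival = 12

  0. router=(0,0) cycle=9 (inject)
  1. router=(1,0) cycle=10 dir=E
  2. router=(2,0) cycle=11 dir=E
  3. router=(2,1) cycle=12 dir=N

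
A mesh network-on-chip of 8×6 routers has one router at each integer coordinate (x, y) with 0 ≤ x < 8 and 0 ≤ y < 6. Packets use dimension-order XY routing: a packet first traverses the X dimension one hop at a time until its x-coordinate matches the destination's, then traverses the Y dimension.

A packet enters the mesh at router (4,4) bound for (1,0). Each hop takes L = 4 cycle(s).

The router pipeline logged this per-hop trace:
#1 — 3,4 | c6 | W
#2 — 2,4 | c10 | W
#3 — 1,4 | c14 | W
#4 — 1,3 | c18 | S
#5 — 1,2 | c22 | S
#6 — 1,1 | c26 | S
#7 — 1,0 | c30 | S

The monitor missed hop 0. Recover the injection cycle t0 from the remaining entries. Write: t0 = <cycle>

cyc[1] = 6 and cyc[k] = t0 + k·L for every k.
Therefore t0 = 6 − L = 2.

t0 = 2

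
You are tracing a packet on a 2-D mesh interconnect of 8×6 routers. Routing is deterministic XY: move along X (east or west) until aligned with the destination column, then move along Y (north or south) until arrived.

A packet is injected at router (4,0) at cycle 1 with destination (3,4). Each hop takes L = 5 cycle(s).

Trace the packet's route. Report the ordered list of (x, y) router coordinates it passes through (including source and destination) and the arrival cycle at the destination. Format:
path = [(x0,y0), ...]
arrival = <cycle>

#0 — 4,0 | c1
#1 — 3,0 | c6 | W
#2 — 3,1 | c11 | N
#3 — 3,2 | c16 | N
#4 — 3,3 | c21 | N
#5 — 3,4 | c26 | N

path = [(4,0), (3,0), (3,1), (3,2), (3,3), (3,4)]
arrival = 26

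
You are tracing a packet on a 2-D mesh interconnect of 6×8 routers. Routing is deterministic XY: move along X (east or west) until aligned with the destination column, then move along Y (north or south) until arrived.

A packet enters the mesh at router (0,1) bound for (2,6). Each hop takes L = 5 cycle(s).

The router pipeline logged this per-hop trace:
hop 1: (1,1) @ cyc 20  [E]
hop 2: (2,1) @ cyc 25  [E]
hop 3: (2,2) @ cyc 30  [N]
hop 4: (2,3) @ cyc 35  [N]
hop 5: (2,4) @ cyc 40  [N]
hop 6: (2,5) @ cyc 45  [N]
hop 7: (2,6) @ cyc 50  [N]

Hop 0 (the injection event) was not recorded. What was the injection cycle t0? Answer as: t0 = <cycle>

t0 = 15

The first recorded entry is hop 1 at cycle 20.
Subtract one hop: t0 = 20 − 5 = 15.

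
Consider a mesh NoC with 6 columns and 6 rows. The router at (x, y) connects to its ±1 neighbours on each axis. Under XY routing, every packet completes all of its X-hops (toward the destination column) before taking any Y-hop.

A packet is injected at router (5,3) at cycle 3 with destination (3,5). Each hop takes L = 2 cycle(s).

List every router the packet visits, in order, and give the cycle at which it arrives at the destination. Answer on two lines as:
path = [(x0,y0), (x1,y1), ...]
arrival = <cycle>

path = [(5,3), (4,3), (3,3), (3,4), (3,5)]
arrival = 11

  0. router=(5,3) cycle=3 (inject)
  1. router=(4,3) cycle=5 dir=W
  2. router=(3,3) cycle=7 dir=W
  3. router=(3,4) cycle=9 dir=N
  4. router=(3,5) cycle=11 dir=N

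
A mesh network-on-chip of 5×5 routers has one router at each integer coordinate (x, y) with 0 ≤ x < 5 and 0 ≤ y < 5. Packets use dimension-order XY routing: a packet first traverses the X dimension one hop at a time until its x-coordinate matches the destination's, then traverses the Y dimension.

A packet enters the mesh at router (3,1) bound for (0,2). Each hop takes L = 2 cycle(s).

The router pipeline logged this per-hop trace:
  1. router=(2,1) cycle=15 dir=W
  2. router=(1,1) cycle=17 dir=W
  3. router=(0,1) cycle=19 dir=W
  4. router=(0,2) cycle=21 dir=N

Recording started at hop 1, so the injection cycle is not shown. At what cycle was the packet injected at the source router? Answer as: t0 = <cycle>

t0 = 13

Hop 1 reached at cycle 15; hop k is at t0 + k·L.
t0 = cyc[1] − L = 15 − 2 = 13.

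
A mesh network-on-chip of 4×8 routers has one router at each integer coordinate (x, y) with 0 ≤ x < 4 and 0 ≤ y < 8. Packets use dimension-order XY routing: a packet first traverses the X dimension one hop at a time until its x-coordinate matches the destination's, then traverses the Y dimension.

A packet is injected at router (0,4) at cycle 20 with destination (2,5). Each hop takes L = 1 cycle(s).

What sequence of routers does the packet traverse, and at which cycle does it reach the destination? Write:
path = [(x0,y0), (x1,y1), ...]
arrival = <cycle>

t=20: at (0,4)
t=21: at (1,4) after E
t=22: at (2,4) after E
t=23: at (2,5) after N

path = [(0,4), (1,4), (2,4), (2,5)]
arrival = 23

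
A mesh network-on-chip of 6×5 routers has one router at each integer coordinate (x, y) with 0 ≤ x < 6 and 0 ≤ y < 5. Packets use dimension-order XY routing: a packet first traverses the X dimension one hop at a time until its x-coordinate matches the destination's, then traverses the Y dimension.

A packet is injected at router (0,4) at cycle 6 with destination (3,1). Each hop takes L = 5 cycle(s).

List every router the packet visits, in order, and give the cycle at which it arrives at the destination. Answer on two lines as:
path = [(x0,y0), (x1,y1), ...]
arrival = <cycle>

src (0,4)  cyc=6
E→(1,4)  cyc=11
E→(2,4)  cyc=16
E→(3,4)  cyc=21
S→(3,3)  cyc=26
S→(3,2)  cyc=31
S→(3,1)  cyc=36

path = [(0,4), (1,4), (2,4), (3,4), (3,3), (3,2), (3,1)]
arrival = 36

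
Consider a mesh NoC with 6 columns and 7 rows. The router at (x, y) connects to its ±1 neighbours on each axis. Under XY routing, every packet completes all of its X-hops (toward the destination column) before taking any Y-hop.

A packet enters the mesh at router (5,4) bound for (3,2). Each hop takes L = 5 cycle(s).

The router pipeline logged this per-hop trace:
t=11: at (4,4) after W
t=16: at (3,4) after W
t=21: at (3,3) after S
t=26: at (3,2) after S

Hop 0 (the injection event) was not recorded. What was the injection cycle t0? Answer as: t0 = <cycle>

Hop 1 reached at cycle 11; hop k is at t0 + k·L.
So t0 = 11 − 1·5 = 6.

t0 = 6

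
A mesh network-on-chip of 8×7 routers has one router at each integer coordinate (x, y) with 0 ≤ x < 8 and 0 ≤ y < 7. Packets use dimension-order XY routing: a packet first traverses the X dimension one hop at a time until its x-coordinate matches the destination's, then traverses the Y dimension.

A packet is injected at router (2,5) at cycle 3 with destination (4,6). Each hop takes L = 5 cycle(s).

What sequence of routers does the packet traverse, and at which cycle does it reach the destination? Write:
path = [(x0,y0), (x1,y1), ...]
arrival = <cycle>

path = [(2,5), (3,5), (4,5), (4,6)]
arrival = 18

t=3: at (2,5)
t=8: at (3,5) after E
t=13: at (4,5) after E
t=18: at (4,6) after N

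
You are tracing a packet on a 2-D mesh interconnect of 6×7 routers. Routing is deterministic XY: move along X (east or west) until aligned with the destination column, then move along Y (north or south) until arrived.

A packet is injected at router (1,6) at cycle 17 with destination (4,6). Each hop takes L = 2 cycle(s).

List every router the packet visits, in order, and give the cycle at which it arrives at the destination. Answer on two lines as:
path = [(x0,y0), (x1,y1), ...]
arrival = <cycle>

hop 0: (1,6) @ cyc 17
hop 1: (2,6) @ cyc 19  [E]
hop 2: (3,6) @ cyc 21  [E]
hop 3: (4,6) @ cyc 23  [E]

path = [(1,6), (2,6), (3,6), (4,6)]
arrival = 23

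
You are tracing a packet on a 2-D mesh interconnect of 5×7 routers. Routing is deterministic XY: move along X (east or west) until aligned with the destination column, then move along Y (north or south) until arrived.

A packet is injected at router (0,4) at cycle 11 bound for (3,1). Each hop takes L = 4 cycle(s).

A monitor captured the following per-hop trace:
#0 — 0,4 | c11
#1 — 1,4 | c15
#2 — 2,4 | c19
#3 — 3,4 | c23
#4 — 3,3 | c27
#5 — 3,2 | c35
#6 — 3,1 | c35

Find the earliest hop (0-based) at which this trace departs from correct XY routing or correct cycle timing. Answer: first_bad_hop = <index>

hop 1: step (+1,+0), +4 cyc — ok
hop 2: step (+1,+0), +4 cyc — ok
hop 3: step (+1,+0), +4 cyc — ok
hop 4: step (+0,-1), +4 cyc — ok
hop 5: step (+0,-1), +8 cyc — BAD: Δcyc=8≠L

first_bad_hop = 5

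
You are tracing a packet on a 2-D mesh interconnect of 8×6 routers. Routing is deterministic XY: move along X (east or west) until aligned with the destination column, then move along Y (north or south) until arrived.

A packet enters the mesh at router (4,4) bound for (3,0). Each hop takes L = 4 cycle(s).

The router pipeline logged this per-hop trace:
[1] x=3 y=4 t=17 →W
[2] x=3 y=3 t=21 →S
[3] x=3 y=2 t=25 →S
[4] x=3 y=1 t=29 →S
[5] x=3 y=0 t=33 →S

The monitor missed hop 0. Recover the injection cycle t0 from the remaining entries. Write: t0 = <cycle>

t0 = 13

The first recorded entry is hop 1 at cycle 17.
Therefore t0 = 17 − L = 13.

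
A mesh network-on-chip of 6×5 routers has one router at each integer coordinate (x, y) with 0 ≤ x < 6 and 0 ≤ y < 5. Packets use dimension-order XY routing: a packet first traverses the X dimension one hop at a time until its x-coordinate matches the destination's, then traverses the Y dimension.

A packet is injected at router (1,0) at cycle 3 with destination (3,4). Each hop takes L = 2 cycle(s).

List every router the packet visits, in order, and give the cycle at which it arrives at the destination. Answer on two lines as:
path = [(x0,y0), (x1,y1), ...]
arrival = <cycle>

src (1,0)  cyc=3
E→(2,0)  cyc=5
E→(3,0)  cyc=7
N→(3,1)  cyc=9
N→(3,2)  cyc=11
N→(3,3)  cyc=13
N→(3,4)  cyc=15

path = [(1,0), (2,0), (3,0), (3,1), (3,2), (3,3), (3,4)]
arrival = 15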